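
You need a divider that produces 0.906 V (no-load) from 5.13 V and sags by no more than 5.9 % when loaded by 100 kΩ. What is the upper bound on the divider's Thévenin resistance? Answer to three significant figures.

R_th ≤ 6.27 kΩ

Loading drop = R_th/(R_th + R_L) ≤ 0.0590, so R_th ≤ R_L · ε/(1−ε) = 100 kΩ × 0.0590/0.9410 = 6.27 kΩ.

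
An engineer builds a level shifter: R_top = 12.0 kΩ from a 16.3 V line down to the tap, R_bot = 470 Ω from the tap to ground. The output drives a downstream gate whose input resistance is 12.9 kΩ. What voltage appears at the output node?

V_out ≈ 0.594 V

The load sits in parallel with R_bot: R_bot‖R_L = (470 × 12900) / (470 + 12900) = 453.5 Ω.
V_out = 16.3 × 453.5 / (12000 + 453.5) = 16.3 × 453.5/12450 = 0.594 V.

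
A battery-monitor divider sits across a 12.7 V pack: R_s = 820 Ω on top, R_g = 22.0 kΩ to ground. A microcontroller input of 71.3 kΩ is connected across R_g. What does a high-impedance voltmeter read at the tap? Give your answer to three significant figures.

V_out ≈ 12.1 V

The load sits in parallel with R_g: R_g‖R_L = (22000 × 71300) / (22000 + 71300) = 16810 Ω.
V_out = 12.7 × 16810 / (820 + 16810) = 12.7 × 16810/17630 = 12.1 V.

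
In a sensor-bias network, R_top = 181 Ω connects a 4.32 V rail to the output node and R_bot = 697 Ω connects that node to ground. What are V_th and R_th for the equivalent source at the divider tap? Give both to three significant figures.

V_th is the open-circuit tap voltage: 4.32 × 697/(181 + 697) = 3.43 V.
With the supply zeroed, R_top and R_bot appear in parallel from the tap: R_th = R_top‖R_bot = (181 × 697)/878.0 = 144 Ω.

V_th = 3.43 V, R_th = 144 Ω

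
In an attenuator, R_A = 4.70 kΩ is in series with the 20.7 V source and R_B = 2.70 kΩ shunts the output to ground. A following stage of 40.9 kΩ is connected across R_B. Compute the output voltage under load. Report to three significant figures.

V_out ≈ 7.25 V

The load sits in parallel with R_B: R_B‖R_L = (2.70 × 40.9) / (2.70 + 40.9) = 2.533 kΩ.
V_out = 20.7 × 2.533 / (4.70 + 2.533) = 20.7 × 2.533/7.233 = 7.25 V.
(Unloaded it would have been 7.55 V.)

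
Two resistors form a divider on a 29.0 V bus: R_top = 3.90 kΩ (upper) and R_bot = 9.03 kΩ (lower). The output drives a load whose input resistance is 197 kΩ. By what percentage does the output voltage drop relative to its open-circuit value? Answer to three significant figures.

The divider's output (Thévenin) resistance is R_top‖R_bot = 2.724 kΩ.
Fractional drop under load = R_th/(R_th + R_L) = 2.724 / (2.724 + 197) = 0.01364.
So the output falls by 1.36 %.

1.36 %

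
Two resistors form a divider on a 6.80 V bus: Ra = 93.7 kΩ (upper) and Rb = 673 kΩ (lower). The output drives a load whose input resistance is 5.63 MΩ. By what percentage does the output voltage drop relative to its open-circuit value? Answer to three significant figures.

The divider's output (Thévenin) resistance is Ra‖Rb = 82.25 kΩ.
Fractional drop under load = R_th/(R_th + R_L) = 82.25 / (82.25 + 5630) = 0.01440.
So the output falls by 1.44 %.

1.44 %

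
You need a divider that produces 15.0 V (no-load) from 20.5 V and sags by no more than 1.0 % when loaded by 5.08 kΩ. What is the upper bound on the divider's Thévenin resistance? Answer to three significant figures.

R_th ≤ 51.3 Ω

Loading drop = R_th/(R_th + R_L) ≤ 0.0100, so R_th ≤ R_L · ε/(1−ε) = 5.08 kΩ × 0.0100/0.9900 = 51.3 Ω.
(Any R1, R2 with R2/(R1+R2) = 0.732 and R1‖R2 ≤ 51.3 Ω will meet the spec.)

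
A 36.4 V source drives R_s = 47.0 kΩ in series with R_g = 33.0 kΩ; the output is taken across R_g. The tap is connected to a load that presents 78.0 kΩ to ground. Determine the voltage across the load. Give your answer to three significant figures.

The load sits in parallel with R_g: R_g‖R_L = (33.0 × 78.0) / (33.0 + 78.0) = 23.19 kΩ.
V_out = 36.4 × 23.19 / (47.0 + 23.19) = 36.4 × 23.19/70.19 = 12.0 V.

V_out ≈ 12.0 V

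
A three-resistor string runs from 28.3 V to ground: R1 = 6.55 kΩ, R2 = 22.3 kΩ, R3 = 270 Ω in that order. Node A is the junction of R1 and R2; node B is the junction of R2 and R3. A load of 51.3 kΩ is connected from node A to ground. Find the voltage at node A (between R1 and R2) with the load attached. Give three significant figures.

Below node A the series string R2+R3 = 22570 Ω sits in parallel with the 51300 Ω load: 15670 Ω.
V_A = 28.3 × 15670/(6550 + 15670) = 20.0 V.

V ≈ 20.0 V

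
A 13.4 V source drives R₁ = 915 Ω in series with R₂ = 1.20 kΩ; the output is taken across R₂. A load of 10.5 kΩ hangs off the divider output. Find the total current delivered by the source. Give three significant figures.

R₂‖R_L = 1077 Ω, so the source sees R₁ + R₂‖R_L = 1992 Ω.
I = 13.4 V / 1992 Ω = 6.73 mA.

I ≈ 6.73 mA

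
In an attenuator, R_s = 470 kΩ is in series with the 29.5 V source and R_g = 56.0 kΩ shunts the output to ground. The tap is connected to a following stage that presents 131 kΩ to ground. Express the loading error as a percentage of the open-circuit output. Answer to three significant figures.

Unloaded V = 29.5 × 56.0/526.0 = 3.141 V.
Loaded: R_g‖R_L = 39.23 kΩ, giving V = 29.5 × 39.23/509.2 = 2.273 V.
Drop = (3.141 − 2.273) / 3.141 = 27.6 %.

27.6 %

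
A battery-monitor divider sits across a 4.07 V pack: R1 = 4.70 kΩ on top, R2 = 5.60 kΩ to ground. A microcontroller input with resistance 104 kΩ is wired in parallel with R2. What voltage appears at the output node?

The load sits in parallel with R2: R2‖R_L = (5.60 × 104) / (5.60 + 104) = 5.314 kΩ.
V_out = 4.07 × 5.314 / (4.70 + 5.314) = 4.07 × 5.314/10.01 = 2.16 V.

V_out ≈ 2.16 V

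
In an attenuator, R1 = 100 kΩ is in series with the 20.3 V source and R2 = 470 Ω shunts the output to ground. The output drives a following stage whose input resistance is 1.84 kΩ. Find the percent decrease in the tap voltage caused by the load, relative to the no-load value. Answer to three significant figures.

20.3 %

The divider's output (Thévenin) resistance is R1‖R2 = 467.8 Ω.
Fractional drop under load = R_th/(R_th + R_L) = 467.8 / (467.8 + 1840) = 0.2027.
So the output falls by 20.3 %.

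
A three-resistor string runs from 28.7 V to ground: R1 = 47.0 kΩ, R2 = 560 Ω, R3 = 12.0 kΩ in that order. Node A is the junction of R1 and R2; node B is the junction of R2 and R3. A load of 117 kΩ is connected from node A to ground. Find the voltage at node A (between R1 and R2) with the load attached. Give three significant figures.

V ≈ 5.58 V

Below node A the series string R2+R3 = 12560 Ω sits in parallel with the 117000 Ω load: 11340 Ω.
V_A = 28.7 × 11340/(47000 + 11340) = 5.58 V.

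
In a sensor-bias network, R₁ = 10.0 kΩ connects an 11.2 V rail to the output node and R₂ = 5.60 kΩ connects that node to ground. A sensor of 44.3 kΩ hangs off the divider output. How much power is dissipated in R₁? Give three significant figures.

P ≈ 5.60 mW

Total resistance from the source is R₁ + (R₂‖R_L) = 14.97 kΩ, so I = 11.2/14.97 kΩ = 0.7481 mA.
P = I²·R₁ = (0.7481 mA)² × 10.0 kΩ = 5.60 mW.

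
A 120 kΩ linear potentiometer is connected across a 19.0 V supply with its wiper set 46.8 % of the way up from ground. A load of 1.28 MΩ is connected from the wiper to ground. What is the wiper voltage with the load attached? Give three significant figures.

V ≈ 8.69 V

The wiper splits the pot into (1−α)R = 63.84 kΩ above and αR = 56.16 kΩ below.
Lower section ‖ load = 53.80 kΩ.
V_wiper = 19.0 × 53.80/(63.84 + 53.80) = 8.69 V.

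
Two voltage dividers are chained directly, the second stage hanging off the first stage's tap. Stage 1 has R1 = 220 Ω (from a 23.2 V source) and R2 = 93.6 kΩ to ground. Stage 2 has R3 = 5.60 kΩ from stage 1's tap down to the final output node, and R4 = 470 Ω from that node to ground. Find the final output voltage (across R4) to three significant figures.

V_out ≈ 1.73 V

Stage 2 presents R3+R4 = 6070 Ω as a load on stage 1's tap.
Stage 1's lower leg becomes R2‖(R3+R4) = 5700 Ω, so V_mid = 23.2 × 5700/5920 = 22.34 V.
Stage 2 is itself unloaded: V_out = V_mid × R4/(R3+R4) = 22.34 × 470/6070 = 1.73 V.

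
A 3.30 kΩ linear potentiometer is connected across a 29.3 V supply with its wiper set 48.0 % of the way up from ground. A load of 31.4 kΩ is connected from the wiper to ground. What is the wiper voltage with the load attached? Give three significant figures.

V ≈ 13.7 V

The wiper splits the pot into (1−α)R = 1.716 kΩ above and αR = 1.584 kΩ below.
Lower section ‖ load = 1.508 kΩ.
V_wiper = 29.3 × 1.508/(1.716 + 1.508) = 13.7 V.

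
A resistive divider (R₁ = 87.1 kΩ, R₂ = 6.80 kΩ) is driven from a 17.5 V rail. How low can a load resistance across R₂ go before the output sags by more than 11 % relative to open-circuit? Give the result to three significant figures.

R_L(min) ≈ 51.0 kΩ

Output resistance R_th = R₁‖R₂ = (87.1 × 6.80)/93.90 = 6.308 kΩ.
The fractional drop is R_th/(R_th + R_L); requiring this ≤ 0.110 gives R_L ≥ R_th(1/0.110 − 1) = 6.308 × 8.091 = 51.0 kΩ.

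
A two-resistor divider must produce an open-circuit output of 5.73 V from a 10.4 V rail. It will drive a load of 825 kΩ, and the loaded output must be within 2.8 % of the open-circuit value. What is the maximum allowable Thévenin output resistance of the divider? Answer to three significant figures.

Loading drop = R_th/(R_th + R_L) ≤ 0.0280, so R_th ≤ R_L · ε/(1−ε) = 825 kΩ × 0.0280/0.9720 = 23.8 kΩ.

R_th ≤ 23.8 kΩ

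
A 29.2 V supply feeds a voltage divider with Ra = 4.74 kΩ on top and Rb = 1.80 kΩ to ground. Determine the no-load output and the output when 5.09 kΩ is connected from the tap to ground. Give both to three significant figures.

Open-circuit: V = 29.2 × 1.80/(4.74 + 1.80) = 8.04 V.
With the load, Rb becomes Rb‖R_L = 1.330 kΩ, so V = 29.2 × 1.330/6.070 = 6.40 V.

Unloaded: 8.04 V; loaded: 6.40 V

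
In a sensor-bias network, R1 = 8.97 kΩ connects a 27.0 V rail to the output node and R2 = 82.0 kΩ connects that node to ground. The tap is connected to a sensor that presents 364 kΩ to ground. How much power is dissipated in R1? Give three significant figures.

Total resistance from the source is R1 + (R2‖R_L) = 75.89 kΩ, so I = 27.0/75.89 kΩ = 0.3558 mA.
P = I²·R1 = (0.3558 mA)² × 8.97 kΩ = 1.14 mW.

P ≈ 1.14 mW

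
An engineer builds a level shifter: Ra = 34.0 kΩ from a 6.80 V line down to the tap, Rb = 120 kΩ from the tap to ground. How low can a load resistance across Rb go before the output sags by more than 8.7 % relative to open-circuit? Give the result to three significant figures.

Output resistance R_th = Ra‖Rb = (34.0 × 120)/154.0 = 26.49 kΩ.
The fractional drop is R_th/(R_th + R_L); requiring this ≤ 0.0870 gives R_L ≥ R_th(1/0.0870 − 1) = 26.49 × 10.49 = 278 kΩ.

R_L(min) ≈ 278 kΩ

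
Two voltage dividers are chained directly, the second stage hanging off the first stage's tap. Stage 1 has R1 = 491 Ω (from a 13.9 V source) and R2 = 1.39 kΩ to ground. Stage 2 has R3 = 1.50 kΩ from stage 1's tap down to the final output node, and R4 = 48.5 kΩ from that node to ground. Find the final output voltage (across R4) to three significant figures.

V_out ≈ 9.89 V

Stage 2 presents R3+R4 = 50000 Ω as a load on stage 1's tap.
Stage 1's lower leg becomes R2‖(R3+R4) = 1352 Ω, so V_mid = 13.9 × 1352/1843 = 10.20 V.
Stage 2 is itself unloaded: V_out = V_mid × R4/(R3+R4) = 10.20 × 48500/50000 = 9.89 V.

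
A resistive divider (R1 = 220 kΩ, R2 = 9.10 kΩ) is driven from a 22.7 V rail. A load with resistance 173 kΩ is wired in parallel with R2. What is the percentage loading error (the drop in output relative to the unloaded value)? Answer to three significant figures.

4.81 %

The divider's output (Thévenin) resistance is R1‖R2 = 8.739 kΩ.
Fractional drop under load = R_th/(R_th + R_L) = 8.739 / (8.739 + 173) = 0.04808.
So the output falls by 4.81 %.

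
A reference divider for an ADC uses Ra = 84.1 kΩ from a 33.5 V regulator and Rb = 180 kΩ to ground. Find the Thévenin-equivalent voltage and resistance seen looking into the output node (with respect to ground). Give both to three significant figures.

V_th = 22.8 V, R_th = 57.3 kΩ

V_th is the open-circuit tap voltage: 33.5 × 180/(84.1 + 180) = 22.8 V.
With the supply zeroed, Ra and Rb appear in parallel from the tap: R_th = Ra‖Rb = (84.1 × 180)/264.1 = 57.3 kΩ.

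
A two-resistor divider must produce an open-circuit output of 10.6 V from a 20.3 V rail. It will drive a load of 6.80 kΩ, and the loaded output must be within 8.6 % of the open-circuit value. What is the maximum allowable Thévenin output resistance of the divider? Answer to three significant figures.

Loading drop = R_th/(R_th + R_L) ≤ 0.0860, so R_th ≤ R_L · ε/(1−ε) = 6.80 kΩ × 0.0860/0.9140 = 640 Ω.
(Any R1, R2 with R2/(R1+R2) = 0.522 and R1‖R2 ≤ 640 Ω will meet the spec.)

R_th ≤ 640 Ω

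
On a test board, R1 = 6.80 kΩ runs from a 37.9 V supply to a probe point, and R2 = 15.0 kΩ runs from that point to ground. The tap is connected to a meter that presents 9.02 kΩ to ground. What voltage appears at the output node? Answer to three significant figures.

The load sits in parallel with R2: R2‖R_L = (15.0 × 9.02) / (15.0 + 9.02) = 5.633 kΩ.
V_out = 37.9 × 5.633 / (6.80 + 5.633) = 37.9 × 5.633/12.43 = 17.2 V.

V_out ≈ 17.2 V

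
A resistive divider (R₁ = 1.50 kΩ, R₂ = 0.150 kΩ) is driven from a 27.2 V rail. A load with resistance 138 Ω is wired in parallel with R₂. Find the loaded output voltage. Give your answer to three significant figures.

V_out ≈ 1.24 V

The load sits in parallel with R₂: R₂‖R_L = (150 × 138) / (150 + 138) = 71.88 Ω.
V_out = 27.2 × 71.88 / (1500 + 71.88) = 27.2 × 71.88/1572 = 1.24 V.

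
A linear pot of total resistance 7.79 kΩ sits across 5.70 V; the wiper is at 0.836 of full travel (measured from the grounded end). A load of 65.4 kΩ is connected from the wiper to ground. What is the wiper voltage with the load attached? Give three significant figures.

V ≈ 4.69 V

The wiper splits the pot into (1−α)R = 1.278 kΩ above and αR = 6.512 kΩ below.
Lower section ‖ load = 5.923 kΩ.
V_wiper = 5.70 × 5.923/(1.278 + 5.923) = 4.69 V.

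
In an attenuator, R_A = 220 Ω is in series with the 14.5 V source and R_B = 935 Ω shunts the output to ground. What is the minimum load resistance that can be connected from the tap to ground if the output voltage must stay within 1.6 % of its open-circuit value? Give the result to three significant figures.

Output resistance R_th = R_A‖R_B = (220 × 935)/1155 = 178.1 Ω.
The fractional drop is R_th/(R_th + R_L); requiring this ≤ 0.0160 gives R_L ≥ R_th(1/0.0160 − 1) = 178.1 × 61.50 = 11.0 kΩ.

R_L(min) ≈ 11.0 kΩ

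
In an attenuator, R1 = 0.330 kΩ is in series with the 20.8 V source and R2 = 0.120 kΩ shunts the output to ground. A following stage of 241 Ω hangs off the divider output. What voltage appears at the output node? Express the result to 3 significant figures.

The load sits in parallel with R2: R2‖R_L = (120 × 241) / (120 + 241) = 80.11 Ω.
V_out = 20.8 × 80.11 / (330 + 80.11) = 20.8 × 80.11/410.1 = 4.06 V.

V_out ≈ 4.06 V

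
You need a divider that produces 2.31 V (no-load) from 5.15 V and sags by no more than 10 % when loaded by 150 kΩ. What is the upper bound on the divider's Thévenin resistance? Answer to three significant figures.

R_th ≤ 16.7 kΩ

Loading drop = R_th/(R_th + R_L) ≤ 0.100, so R_th ≤ R_L · ε/(1−ε) = 150 kΩ × 0.100/0.9000 = 16.7 kΩ.
(Any R1, R2 with R2/(R1+R2) = 0.449 and R1‖R2 ≤ 16.7 kΩ will meet the spec.)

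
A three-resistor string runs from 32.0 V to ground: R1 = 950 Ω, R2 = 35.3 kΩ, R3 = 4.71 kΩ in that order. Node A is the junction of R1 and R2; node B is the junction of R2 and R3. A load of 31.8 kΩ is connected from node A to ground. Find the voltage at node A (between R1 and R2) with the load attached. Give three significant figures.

Below node A the series string R2+R3 = 40010 Ω sits in parallel with the 31800 Ω load: 17720 Ω.
V_A = 32.0 × 17720/(950 + 17720) = 30.4 V.

V ≈ 30.4 V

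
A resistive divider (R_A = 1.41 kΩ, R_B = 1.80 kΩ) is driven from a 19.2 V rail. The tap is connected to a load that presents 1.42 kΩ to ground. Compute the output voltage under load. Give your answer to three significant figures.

The load sits in parallel with R_B: R_B‖R_L = (1.80 × 1.42) / (1.80 + 1.42) = 0.7938 kΩ.
V_out = 19.2 × 0.7938 / (1.41 + 0.7938) = 19.2 × 0.7938/2.204 = 6.92 V.

V_out ≈ 6.92 V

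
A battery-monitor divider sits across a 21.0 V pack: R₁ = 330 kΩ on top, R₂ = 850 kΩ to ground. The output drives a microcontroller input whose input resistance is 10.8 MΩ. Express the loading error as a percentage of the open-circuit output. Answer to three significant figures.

The divider's output (Thévenin) resistance is R₁‖R₂ = 237.7 kΩ.
Fractional drop under load = R_th/(R_th + R_L) = 237.7 / (237.7 + 10800) = 0.02154.
So the output falls by 2.15 %.

2.15 %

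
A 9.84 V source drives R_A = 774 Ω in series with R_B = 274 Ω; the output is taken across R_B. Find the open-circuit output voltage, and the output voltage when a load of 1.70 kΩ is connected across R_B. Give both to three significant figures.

Open-circuit: V = 9.84 × 274/(774 + 274) = 2.57 V.
With the load, R_B becomes R_B‖R_L = 236.0 Ω, so V = 9.84 × 236.0/1010 = 2.30 V.

Unloaded: 2.57 V; loaded: 2.30 V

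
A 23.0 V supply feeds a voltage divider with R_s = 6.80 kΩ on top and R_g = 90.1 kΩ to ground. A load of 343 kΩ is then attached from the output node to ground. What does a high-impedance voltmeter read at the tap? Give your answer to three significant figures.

V_out ≈ 21.0 V

The load sits in parallel with R_g: R_g‖R_L = (90.1 × 343) / (90.1 + 343) = 71.36 kΩ.
V_out = 23.0 × 71.36 / (6.80 + 71.36) = 23.0 × 71.36/78.16 = 21.0 V.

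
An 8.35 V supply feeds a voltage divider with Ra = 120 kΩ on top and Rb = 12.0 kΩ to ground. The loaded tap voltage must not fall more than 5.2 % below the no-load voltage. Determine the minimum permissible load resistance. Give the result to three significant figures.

R_L(min) ≈ 199 kΩ

Output resistance R_th = Ra‖Rb = (120 × 12.0)/132.0 = 10.91 kΩ.
The fractional drop is R_th/(R_th + R_L); requiring this ≤ 0.0520 gives R_L ≥ R_th(1/0.0520 − 1) = 10.91 × 18.23 = 199 kΩ.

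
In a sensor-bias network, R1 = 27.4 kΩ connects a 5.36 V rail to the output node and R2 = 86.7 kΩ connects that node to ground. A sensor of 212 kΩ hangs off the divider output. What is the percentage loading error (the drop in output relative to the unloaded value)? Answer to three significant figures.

8.94 %

The divider's output (Thévenin) resistance is R1‖R2 = 20.82 kΩ.
Fractional drop under load = R_th/(R_th + R_L) = 20.82 / (20.82 + 212) = 0.08943.
So the output falls by 8.94 %.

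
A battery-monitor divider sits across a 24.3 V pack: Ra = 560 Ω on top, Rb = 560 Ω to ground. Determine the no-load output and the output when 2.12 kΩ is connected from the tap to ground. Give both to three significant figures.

Unloaded: 12.2 V; loaded: 10.7 V

Open-circuit: V = 24.3 × 560/(560 + 560) = 12.2 V.
With the load, Rb becomes Rb‖R_L = 443.0 Ω, so V = 24.3 × 443.0/1003 = 10.7 V.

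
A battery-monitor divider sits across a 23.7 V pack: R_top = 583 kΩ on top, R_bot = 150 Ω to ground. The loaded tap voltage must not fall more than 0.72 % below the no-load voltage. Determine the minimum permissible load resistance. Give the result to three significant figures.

R_L(min) ≈ 20.7 kΩ

Output resistance R_th = R_top‖R_bot = (583000 × 150)/583200 = 150.0 Ω.
The fractional drop is R_th/(R_th + R_L); requiring this ≤ 0.00720 gives R_L ≥ R_th(1/0.00720 − 1) = 150.0 × 137.9 = 20.7 kΩ.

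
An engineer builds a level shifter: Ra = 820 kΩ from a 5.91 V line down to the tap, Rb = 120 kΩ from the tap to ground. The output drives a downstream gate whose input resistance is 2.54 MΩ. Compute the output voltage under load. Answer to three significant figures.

V_out ≈ 0.725 V

The load sits in parallel with Rb: Rb‖R_L = (120 × 2540) / (120 + 2540) = 114.6 kΩ.
V_out = 5.91 × 114.6 / (820 + 114.6) = 5.91 × 114.6/934.6 = 0.725 V.
(Unloaded it would have been 0.754 V.)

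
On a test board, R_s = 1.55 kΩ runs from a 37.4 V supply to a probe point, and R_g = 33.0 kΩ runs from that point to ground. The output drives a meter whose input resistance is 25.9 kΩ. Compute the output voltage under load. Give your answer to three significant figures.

V_out ≈ 33.8 V

The load sits in parallel with R_g: R_g‖R_L = (33.0 × 25.9) / (33.0 + 25.9) = 14.51 kΩ.
V_out = 37.4 × 14.51 / (1.55 + 14.51) = 37.4 × 14.51/16.06 = 33.8 V.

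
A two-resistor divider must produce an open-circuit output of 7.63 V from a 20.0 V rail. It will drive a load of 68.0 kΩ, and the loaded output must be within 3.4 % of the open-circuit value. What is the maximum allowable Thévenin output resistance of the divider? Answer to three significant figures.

R_th ≤ 2.39 kΩ

Loading drop = R_th/(R_th + R_L) ≤ 0.0340, so R_th ≤ R_L · ε/(1−ε) = 68.0 kΩ × 0.0340/0.9660 = 2.39 kΩ.
(Any R1, R2 with R2/(R1+R2) = 0.382 and R1‖R2 ≤ 2.39 kΩ will meet the spec.)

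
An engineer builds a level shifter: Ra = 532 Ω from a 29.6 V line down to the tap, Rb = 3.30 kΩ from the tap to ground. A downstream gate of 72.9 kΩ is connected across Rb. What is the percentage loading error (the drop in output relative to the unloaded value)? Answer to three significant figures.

0.625 %

The divider's output (Thévenin) resistance is Ra‖Rb = 458.1 Ω.
Fractional drop under load = R_th/(R_th + R_L) = 458.1 / (458.1 + 72900) = 0.006245.
So the output falls by 0.625 %.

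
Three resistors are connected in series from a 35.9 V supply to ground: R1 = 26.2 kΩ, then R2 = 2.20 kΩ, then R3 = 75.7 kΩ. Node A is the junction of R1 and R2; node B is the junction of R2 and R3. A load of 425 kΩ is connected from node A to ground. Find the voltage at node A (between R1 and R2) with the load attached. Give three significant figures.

Below node A the series string R2+R3 = 77.90 kΩ sits in parallel with the 425 kΩ load: 65.83 kΩ.
V_A = 35.9 × 65.83/(26.2 + 65.83) = 25.7 V.

V ≈ 25.7 V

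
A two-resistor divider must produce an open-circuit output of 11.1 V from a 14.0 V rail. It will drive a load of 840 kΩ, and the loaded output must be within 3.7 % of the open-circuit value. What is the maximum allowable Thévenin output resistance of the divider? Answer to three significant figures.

Loading drop = R_th/(R_th + R_L) ≤ 0.0370, so R_th ≤ R_L · ε/(1−ε) = 840 kΩ × 0.0370/0.9630 = 32.3 kΩ.

R_th ≤ 32.3 kΩ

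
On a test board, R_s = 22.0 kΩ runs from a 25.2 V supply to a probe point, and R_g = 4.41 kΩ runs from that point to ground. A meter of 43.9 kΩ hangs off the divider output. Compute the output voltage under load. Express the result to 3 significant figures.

The load sits in parallel with R_g: R_g‖R_L = (4.41 × 43.9) / (4.41 + 43.9) = 4.007 kΩ.
V_out = 25.2 × 4.007 / (22.0 + 4.007) = 25.2 × 4.007/26.01 = 3.88 V.

V_out ≈ 3.88 V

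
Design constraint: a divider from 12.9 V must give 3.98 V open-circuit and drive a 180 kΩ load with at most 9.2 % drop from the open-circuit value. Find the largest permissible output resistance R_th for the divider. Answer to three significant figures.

R_th ≤ 18.2 kΩ

Loading drop = R_th/(R_th + R_L) ≤ 0.0920, so R_th ≤ R_L · ε/(1−ε) = 180 kΩ × 0.0920/0.9080 = 18.2 kΩ.
(Any R1, R2 with R2/(R1+R2) = 0.309 and R1‖R2 ≤ 18.2 kΩ will meet the spec.)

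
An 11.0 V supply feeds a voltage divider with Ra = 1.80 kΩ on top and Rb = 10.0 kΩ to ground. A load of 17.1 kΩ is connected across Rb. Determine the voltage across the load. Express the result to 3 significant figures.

The load sits in parallel with Rb: Rb‖R_L = (10.0 × 17.1) / (10.0 + 17.1) = 6.310 kΩ.
V_out = 11.0 × 6.310 / (1.80 + 6.310) = 11.0 × 6.310/8.110 = 8.56 V.

V_out ≈ 8.56 V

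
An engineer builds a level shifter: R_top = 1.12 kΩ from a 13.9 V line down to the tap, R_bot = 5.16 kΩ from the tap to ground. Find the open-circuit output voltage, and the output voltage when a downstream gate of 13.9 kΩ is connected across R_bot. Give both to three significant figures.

Unloaded: 11.4 V; loaded: 10.7 V

Open-circuit: V = 13.9 × 5.16/(1.12 + 5.16) = 11.4 V.
With the load, R_bot becomes R_bot‖R_L = 3.763 kΩ, so V = 13.9 × 3.763/4.883 = 10.7 V.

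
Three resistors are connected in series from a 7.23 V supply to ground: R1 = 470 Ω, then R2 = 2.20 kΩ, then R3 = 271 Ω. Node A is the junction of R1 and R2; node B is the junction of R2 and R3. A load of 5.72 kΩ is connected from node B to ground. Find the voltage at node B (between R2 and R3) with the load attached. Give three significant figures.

V ≈ 0.639 V

At node B, R3 is in parallel with the load: R3‖R_L = 258.7 Ω.
Below node A the resistance is R2 + (R3‖R_L) = 2459 Ω, so V_A = 7.23 × 2459/2929 = 6.070 V.
Then V_B = V_A × (R3‖R_L)/(R2 + R3‖R_L) = 6.070 × 258.7/2459 = 0.639 V.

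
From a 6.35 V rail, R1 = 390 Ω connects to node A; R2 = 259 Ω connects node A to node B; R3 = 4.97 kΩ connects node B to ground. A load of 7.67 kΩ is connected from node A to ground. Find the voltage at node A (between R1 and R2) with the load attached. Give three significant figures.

V ≈ 5.64 V

Below node A the series string R2+R3 = 5229 Ω sits in parallel with the 7670 Ω load: 3109 Ω.
V_A = 6.35 × 3109/(390 + 3109) = 5.64 V.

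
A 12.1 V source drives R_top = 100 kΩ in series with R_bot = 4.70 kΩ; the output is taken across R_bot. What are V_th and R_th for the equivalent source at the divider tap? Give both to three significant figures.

V_th is the open-circuit tap voltage: 12.1 × 4.70/(100 + 4.70) = 0.543 V.
With the supply zeroed, R_top and R_bot appear in parallel from the tap: R_th = R_top‖R_bot = (100 × 4.70)/104.7 = 4.49 kΩ.

V_th = 0.543 V, R_th = 4.49 kΩ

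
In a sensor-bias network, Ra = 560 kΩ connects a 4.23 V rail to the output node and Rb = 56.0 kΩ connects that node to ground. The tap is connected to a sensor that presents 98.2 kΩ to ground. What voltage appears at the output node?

The load sits in parallel with Rb: Rb‖R_L = (56.0 × 98.2) / (56.0 + 98.2) = 35.66 kΩ.
V_out = 4.23 × 35.66 / (560 + 35.66) = 4.23 × 35.66/595.7 = 0.253 V.

V_out ≈ 0.253 V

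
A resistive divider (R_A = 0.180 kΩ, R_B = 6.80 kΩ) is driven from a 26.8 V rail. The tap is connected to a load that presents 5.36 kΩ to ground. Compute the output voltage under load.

The load sits in parallel with R_B: R_B‖R_L = (6800 × 5360) / (6800 + 5360) = 2997 Ω.
V_out = 26.8 × 2997 / (180 + 2997) = 26.8 × 2997/3177 = 25.3 V.
(Unloaded it would have been 26.1 V.)

V_out ≈ 25.3 V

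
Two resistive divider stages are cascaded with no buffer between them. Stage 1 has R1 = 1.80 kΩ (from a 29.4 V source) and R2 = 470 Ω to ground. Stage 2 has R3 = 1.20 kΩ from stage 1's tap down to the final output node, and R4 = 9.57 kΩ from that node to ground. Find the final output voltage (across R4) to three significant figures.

Stage 2 presents R3+R4 = 10770 Ω as a load on stage 1's tap.
Stage 1's lower leg becomes R2‖(R3+R4) = 450.3 Ω, so V_mid = 29.4 × 450.3/2250 = 5.884 V.
Stage 2 is itself unloaded: V_out = V_mid × R4/(R3+R4) = 5.884 × 9570/10770 = 5.23 V.

V_out ≈ 5.23 V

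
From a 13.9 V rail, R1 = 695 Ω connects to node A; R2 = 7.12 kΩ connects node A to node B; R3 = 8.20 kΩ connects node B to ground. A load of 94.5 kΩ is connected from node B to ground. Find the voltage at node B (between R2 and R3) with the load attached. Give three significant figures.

V ≈ 6.83 V

At node B, R3 is in parallel with the load: R3‖R_L = 7545 Ω.
Below node A the resistance is R2 + (R3‖R_L) = 14670 Ω, so V_A = 13.9 × 14670/15360 = 13.27 V.
Then V_B = V_A × (R3‖R_L)/(R2 + R3‖R_L) = 13.27 × 7545/14670 = 6.83 V.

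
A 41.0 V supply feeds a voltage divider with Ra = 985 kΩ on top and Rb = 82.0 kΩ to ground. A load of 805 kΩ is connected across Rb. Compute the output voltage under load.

V_out ≈ 2.88 V

The load sits in parallel with Rb: Rb‖R_L = (82.0 × 805) / (82.0 + 805) = 74.42 kΩ.
V_out = 41.0 × 74.42 / (985 + 74.42) = 41.0 × 74.42/1059 = 2.88 V.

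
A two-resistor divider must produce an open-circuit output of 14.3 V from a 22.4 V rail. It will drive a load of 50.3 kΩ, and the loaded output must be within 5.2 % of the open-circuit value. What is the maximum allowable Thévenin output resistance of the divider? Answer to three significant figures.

Loading drop = R_th/(R_th + R_L) ≤ 0.0520, so R_th ≤ R_L · ε/(1−ε) = 50.3 kΩ × 0.0520/0.9480 = 2.76 kΩ.
(Any R1, R2 with R2/(R1+R2) = 0.638 and R1‖R2 ≤ 2.76 kΩ will meet the spec.)

R_th ≤ 2.76 kΩ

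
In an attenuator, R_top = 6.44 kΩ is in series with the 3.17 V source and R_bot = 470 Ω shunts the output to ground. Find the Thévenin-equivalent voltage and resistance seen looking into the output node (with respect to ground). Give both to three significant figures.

V_th = 0.216 V, R_th = 438 Ω

V_th is the open-circuit tap voltage: 3.17 × 470/(6440 + 470) = 0.216 V.
With the supply zeroed, R_top and R_bot appear in parallel from the tap: R_th = R_top‖R_bot = (6440 × 470)/6910 = 438 Ω.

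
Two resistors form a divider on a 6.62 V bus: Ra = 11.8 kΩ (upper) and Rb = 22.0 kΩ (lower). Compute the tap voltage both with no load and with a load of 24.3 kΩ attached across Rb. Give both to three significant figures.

Unloaded: 4.31 V; loaded: 3.27 V

Open-circuit: V = 6.62 × 22.0/(11.8 + 22.0) = 4.31 V.
With the load, Rb becomes Rb‖R_L = 11.55 kΩ, so V = 6.62 × 11.55/23.35 = 3.27 V.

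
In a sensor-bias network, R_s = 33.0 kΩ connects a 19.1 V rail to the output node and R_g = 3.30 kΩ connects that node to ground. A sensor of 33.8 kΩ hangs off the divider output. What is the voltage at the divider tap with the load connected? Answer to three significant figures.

The load sits in parallel with R_g: R_g‖R_L = (3.30 × 33.8) / (3.30 + 33.8) = 3.006 kΩ.
V_out = 19.1 × 3.006 / (33.0 + 3.006) = 19.1 × 3.006/36.01 = 1.59 V.

V_out ≈ 1.59 V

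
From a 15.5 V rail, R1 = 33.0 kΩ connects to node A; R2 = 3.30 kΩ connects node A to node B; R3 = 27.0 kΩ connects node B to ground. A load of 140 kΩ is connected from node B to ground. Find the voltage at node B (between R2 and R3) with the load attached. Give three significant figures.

At node B, R3 is in parallel with the load: R3‖R_L = 22.63 kΩ.
Below node A the resistance is R2 + (R3‖R_L) = 25.93 kΩ, so V_A = 15.5 × 25.93/58.93 = 6.821 V.
Then V_B = V_A × (R3‖R_L)/(R2 + R3‖R_L) = 6.821 × 22.63/25.93 = 5.95 V.

V ≈ 5.95 V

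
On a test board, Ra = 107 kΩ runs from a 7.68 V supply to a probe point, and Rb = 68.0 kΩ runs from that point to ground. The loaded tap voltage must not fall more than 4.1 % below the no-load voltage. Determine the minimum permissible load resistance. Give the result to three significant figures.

Output resistance R_th = Ra‖Rb = (107 × 68.0)/175.0 = 41.58 kΩ.
The fractional drop is R_th/(R_th + R_L); requiring this ≤ 0.0410 gives R_L ≥ R_th(1/0.0410 − 1) = 41.58 × 23.39 = 972 kΩ.

R_L(min) ≈ 972 kΩ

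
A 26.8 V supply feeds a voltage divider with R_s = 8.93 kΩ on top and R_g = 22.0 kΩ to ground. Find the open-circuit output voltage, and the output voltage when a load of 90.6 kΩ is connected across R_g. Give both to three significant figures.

Open-circuit: V = 26.8 × 22.0/(8.93 + 22.0) = 19.1 V.
With the load, R_g becomes R_g‖R_L = 17.70 kΩ, so V = 26.8 × 17.70/26.63 = 17.8 V.

Unloaded: 19.1 V; loaded: 17.8 V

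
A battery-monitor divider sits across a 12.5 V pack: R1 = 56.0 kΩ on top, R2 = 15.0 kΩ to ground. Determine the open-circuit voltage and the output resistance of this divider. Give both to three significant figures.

V_th = 2.64 V, R_th = 11.8 kΩ

V_th is the open-circuit tap voltage: 12.5 × 15.0/(56.0 + 15.0) = 2.64 V.
With the supply zeroed, R1 and R2 appear in parallel from the tap: R_th = R1‖R2 = (56.0 × 15.0)/71.00 = 11.8 kΩ.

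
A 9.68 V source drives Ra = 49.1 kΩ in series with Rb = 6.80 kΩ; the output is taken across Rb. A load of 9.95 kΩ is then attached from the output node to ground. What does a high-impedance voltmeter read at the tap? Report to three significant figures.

The load sits in parallel with Rb: Rb‖R_L = (6.80 × 9.95) / (6.80 + 9.95) = 4.039 kΩ.
V_out = 9.68 × 4.039 / (49.1 + 4.039) = 9.68 × 4.039/53.14 = 0.736 V.
(Unloaded it would have been 1.18 V.)

V_out ≈ 0.736 V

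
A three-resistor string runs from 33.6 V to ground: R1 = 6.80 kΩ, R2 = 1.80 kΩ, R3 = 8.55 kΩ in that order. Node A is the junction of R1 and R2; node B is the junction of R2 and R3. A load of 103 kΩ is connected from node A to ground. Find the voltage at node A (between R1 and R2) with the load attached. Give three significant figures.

Below node A the series string R2+R3 = 10.35 kΩ sits in parallel with the 103 kΩ load: 9.405 kΩ.
V_A = 33.6 × 9.405/(6.80 + 9.405) = 19.5 V.

V ≈ 19.5 V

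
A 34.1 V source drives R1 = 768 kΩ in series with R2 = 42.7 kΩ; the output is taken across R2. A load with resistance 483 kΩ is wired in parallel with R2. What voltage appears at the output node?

The load sits in parallel with R2: R2‖R_L = (42.7 × 483) / (42.7 + 483) = 39.23 kΩ.
V_out = 34.1 × 39.23 / (768 + 39.23) = 34.1 × 39.23/807.2 = 1.66 V.
(Unloaded it would have been 1.80 V.)

V_out ≈ 1.66 V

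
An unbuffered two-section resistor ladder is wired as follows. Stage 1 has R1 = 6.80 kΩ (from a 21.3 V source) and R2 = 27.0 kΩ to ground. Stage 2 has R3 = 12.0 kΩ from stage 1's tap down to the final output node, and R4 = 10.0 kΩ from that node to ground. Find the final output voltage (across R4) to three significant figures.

V_out ≈ 6.20 V

Stage 2 presents R3+R4 = 22.00 kΩ as a load on stage 1's tap.
Stage 1's lower leg becomes R2‖(R3+R4) = 12.12 kΩ, so V_mid = 21.3 × 12.12/18.92 = 13.65 V.
Stage 2 is itself unloaded: V_out = V_mid × R4/(R3+R4) = 13.65 × 10.0/22.00 = 6.20 V.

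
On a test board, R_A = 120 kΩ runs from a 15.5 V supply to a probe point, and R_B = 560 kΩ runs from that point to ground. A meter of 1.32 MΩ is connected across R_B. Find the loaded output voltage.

The load sits in parallel with R_B: R_B‖R_L = (560 × 1320) / (560 + 1320) = 393.2 kΩ.
V_out = 15.5 × 393.2 / (120 + 393.2) = 15.5 × 393.2/513.2 = 11.9 V.

V_out ≈ 11.9 V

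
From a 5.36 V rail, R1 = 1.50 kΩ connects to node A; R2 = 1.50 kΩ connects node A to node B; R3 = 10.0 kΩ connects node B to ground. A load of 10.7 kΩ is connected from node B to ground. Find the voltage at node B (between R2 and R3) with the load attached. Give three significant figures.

V ≈ 3.39 V

At node B, R3 is in parallel with the load: R3‖R_L = 5.169 kΩ.
Below node A the resistance is R2 + (R3‖R_L) = 6.669 kΩ, so V_A = 5.36 × 6.669/8.169 = 4.376 V.
Then V_B = V_A × (R3‖R_L)/(R2 + R3‖R_L) = 4.376 × 5.169/6.669 = 3.39 V.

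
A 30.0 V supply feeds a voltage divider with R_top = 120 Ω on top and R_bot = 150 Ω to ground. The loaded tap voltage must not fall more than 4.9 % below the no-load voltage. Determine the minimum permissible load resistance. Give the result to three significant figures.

Output resistance R_th = R_top‖R_bot = (120 × 150)/270.0 = 66.67 Ω.
The fractional drop is R_th/(R_th + R_L); requiring this ≤ 0.0490 gives R_L ≥ R_th(1/0.0490 − 1) = 66.67 × 19.41 = 1.29 kΩ.

R_L(min) ≈ 1.29 kΩ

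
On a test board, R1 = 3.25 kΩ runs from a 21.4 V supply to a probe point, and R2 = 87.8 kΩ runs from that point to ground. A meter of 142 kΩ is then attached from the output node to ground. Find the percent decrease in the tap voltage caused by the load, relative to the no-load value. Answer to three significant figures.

2.16 %

The divider's output (Thévenin) resistance is R1‖R2 = 3.134 kΩ.
Fractional drop under load = R_th/(R_th + R_L) = 3.134 / (3.134 + 142) = 0.02159.
So the output falls by 2.16 %.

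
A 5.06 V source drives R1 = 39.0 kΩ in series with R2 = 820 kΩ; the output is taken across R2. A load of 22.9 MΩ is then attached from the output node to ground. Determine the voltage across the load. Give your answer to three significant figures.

The load sits in parallel with R2: R2‖R_L = (820 × 22900) / (820 + 22900) = 791.7 kΩ.
V_out = 5.06 × 791.7 / (39.0 + 791.7) = 5.06 × 791.7/830.7 = 4.82 V.

V_out ≈ 4.82 V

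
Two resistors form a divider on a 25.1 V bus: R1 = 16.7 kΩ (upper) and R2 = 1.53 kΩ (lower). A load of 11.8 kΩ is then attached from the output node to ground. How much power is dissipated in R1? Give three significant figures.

P ≈ 32.3 mW

Total resistance from the source is R1 + (R2‖R_L) = 18.05 kΩ, so I = 25.1/18.05 kΩ = 1.390 mA.
P = I²·R1 = (1.390 mA)² × 16.7 kΩ = 32.3 mW.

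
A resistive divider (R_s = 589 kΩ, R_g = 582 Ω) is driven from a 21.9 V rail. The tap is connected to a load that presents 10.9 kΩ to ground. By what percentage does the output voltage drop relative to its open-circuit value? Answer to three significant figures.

5.06 %

The divider's output (Thévenin) resistance is R_s‖R_g = 581.4 Ω.
Fractional drop under load = R_th/(R_th + R_L) = 581.4 / (581.4 + 10900) = 0.05064.
So the output falls by 5.06 %.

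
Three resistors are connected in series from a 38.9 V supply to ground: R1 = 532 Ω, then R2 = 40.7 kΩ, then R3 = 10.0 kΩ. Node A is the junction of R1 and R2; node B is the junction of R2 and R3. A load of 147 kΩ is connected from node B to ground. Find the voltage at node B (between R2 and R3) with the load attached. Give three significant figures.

At node B, R3 is in parallel with the load: R3‖R_L = 9363 Ω.
Below node A the resistance is R2 + (R3‖R_L) = 50060 Ω, so V_A = 38.9 × 50060/50600 = 38.49 V.
Then V_B = V_A × (R3‖R_L)/(R2 + R3‖R_L) = 38.49 × 9363/50060 = 7.20 V.

V ≈ 7.20 V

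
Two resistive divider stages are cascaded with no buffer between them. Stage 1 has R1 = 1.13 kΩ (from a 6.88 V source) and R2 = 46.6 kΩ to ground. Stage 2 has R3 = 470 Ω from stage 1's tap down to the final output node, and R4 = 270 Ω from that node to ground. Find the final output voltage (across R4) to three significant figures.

V_out ≈ 0.984 V

Stage 2 presents R3+R4 = 740.0 Ω as a load on stage 1's tap.
Stage 1's lower leg becomes R2‖(R3+R4) = 728.4 Ω, so V_mid = 6.88 × 728.4/1858 = 2.697 V.
Stage 2 is itself unloaded: V_out = V_mid × R4/(R3+R4) = 2.697 × 270/740.0 = 0.984 V.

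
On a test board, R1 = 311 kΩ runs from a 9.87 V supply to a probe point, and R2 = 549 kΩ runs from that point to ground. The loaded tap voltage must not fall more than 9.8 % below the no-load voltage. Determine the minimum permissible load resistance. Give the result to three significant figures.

Output resistance R_th = R1‖R2 = (311 × 549)/860.0 = 198.5 kΩ.
The fractional drop is R_th/(R_th + R_L); requiring this ≤ 0.0980 gives R_L ≥ R_th(1/0.0980 − 1) = 198.5 × 9.204 = 1.83 MΩ.

R_L(min) ≈ 1.83 MΩ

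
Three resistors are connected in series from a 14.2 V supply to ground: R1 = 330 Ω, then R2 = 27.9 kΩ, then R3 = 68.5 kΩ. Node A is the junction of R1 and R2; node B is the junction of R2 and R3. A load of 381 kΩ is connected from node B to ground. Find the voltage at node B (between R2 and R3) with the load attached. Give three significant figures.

At node B, R3 is in parallel with the load: R3‖R_L = 58060 Ω.
Below node A the resistance is R2 + (R3‖R_L) = 85960 Ω, so V_A = 14.2 × 85960/86290 = 14.15 V.
Then V_B = V_A × (R3‖R_L)/(R2 + R3‖R_L) = 14.15 × 58060/85960 = 9.55 V.

V ≈ 9.55 V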